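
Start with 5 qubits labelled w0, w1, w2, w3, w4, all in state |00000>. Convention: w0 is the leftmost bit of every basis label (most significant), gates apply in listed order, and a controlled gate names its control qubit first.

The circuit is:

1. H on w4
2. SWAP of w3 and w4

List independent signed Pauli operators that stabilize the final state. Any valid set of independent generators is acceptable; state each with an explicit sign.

The stabilizer group can be generated by +IIIXI, +ZIIII, +IZIII, +IIZII, +IIIIZ, among other valid generating sets.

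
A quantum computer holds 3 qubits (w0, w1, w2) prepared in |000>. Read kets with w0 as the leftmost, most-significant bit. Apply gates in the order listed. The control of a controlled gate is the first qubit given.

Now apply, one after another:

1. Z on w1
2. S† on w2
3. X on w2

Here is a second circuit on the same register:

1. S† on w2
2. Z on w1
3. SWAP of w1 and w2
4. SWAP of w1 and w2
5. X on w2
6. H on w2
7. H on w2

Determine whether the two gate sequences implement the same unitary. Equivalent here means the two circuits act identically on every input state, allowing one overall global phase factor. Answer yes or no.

Yes — the two circuits implement the same unitary up to a global phase.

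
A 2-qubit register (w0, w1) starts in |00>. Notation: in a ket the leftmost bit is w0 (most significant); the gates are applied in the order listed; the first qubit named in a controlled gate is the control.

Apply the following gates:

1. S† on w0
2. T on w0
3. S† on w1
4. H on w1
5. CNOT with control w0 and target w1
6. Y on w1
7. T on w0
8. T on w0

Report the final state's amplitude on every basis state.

After the circuit, the state carries amplitude -sqrt(2)*I/2 on |00>, sqrt(2)*I/2 on |01>, 0 on |10>, 0 on |11>.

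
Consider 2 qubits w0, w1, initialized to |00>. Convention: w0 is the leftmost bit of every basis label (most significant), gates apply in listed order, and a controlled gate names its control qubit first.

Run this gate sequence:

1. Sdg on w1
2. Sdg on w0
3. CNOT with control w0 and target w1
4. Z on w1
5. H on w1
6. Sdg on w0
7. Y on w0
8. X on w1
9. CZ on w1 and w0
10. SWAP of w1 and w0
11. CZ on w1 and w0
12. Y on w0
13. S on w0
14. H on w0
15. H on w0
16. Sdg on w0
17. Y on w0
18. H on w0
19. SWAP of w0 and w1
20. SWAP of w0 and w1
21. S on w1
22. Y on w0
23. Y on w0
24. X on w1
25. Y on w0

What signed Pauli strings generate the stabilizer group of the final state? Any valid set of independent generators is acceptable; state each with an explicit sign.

The final state is stabilized by the group generated by -ZI, +IZ; other independent generating sets are equally valid.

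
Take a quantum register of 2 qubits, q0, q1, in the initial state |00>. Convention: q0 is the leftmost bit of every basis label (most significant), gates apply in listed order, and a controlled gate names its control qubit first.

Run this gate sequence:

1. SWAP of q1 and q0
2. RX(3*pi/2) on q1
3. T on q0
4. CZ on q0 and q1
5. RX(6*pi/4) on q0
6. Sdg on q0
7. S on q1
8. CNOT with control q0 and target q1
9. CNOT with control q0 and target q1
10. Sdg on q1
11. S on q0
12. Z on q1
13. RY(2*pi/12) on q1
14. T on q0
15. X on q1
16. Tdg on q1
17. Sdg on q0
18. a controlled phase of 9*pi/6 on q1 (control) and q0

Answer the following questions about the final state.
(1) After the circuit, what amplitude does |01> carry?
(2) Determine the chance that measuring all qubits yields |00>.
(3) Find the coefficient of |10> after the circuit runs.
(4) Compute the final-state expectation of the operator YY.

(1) The amplitude on |01> is (-sqrt(6) - sqrt(2) - sqrt(6)*I + sqrt(2)*I)*exp(3*I*pi/4)/8.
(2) A full measurement returns |00> with probability 1/4.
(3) The amplitude on |10> is (-sqrt(2) + sqrt(6) - sqrt(6)*I - sqrt(2)*I)*exp(I*pi/4)/8.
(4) The observable YY averages to 0.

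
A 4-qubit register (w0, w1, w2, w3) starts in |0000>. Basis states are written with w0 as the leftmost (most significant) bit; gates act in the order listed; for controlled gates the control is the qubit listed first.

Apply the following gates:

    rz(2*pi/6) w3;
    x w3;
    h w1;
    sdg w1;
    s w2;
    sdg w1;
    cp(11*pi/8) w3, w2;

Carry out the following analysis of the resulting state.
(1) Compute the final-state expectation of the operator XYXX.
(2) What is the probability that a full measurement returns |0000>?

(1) The observable XYXX averages to 0.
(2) The probability of measuring |0000> is 0.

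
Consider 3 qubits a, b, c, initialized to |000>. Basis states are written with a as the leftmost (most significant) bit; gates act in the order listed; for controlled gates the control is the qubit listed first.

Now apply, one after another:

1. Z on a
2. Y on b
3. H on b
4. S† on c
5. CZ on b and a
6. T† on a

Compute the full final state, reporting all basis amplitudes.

The final amplitudes are sqrt(2)*I/2 on |000>, -sqrt(2)*I/2 on |010>, and 0 on every other basis state.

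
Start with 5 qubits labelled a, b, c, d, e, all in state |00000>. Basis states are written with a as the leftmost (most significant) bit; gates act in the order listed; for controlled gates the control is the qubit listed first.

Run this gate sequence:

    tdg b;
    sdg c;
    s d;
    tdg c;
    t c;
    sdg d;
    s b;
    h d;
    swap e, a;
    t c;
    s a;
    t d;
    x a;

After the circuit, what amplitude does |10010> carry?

|10010> carries amplitude sqrt(2)*exp(I*pi/4)/2 in the final state. Key observation: gates 3-6 undo each other exactly, leaving only the rest of the circuit to track.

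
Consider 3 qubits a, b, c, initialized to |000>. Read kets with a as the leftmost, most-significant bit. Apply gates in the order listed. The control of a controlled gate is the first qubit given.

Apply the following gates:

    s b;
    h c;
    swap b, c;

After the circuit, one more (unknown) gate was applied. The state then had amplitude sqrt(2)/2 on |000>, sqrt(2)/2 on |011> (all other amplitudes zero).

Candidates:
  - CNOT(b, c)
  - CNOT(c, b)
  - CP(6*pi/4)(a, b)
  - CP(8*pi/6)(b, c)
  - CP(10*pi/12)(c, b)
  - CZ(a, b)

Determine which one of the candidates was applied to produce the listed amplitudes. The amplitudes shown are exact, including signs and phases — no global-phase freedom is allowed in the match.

The applied gate was CNOT(b, c).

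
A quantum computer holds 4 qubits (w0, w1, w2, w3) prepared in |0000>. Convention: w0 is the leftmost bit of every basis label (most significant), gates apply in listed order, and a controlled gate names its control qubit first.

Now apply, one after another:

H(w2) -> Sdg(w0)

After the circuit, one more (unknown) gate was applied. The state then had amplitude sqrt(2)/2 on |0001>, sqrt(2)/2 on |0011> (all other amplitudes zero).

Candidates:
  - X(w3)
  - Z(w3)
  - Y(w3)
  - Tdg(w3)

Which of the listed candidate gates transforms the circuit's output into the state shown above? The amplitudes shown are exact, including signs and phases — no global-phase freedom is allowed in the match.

It was X(w3) that produced the state shown.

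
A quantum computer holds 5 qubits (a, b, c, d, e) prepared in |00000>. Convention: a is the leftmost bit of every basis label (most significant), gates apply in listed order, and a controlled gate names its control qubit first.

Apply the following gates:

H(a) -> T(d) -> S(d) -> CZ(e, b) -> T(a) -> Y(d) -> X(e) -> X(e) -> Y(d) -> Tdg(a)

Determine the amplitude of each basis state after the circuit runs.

The final amplitudes are sqrt(2)/2 on |00000>, sqrt(2)/2 on |10000>, and 0 on every other basis state.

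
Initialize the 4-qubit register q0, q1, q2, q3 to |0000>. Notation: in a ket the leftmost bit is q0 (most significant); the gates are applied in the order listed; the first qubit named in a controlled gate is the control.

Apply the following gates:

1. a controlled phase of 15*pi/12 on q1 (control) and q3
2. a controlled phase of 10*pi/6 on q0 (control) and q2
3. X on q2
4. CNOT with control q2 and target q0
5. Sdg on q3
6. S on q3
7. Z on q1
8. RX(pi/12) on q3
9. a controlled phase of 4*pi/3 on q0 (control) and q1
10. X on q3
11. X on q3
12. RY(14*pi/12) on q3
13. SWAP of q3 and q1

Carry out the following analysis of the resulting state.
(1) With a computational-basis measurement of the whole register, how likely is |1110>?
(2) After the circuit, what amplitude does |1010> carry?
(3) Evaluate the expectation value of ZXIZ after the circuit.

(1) Outcome |1110> occurs with probability sqrt(6)/16 + 3*sqrt(2)/16 + 1/2. Key observation: the block from step 10 through step 11 cancels to the identity and can be dropped.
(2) The final state's coefficient on |1010> equals -3*sqrt(2*sqrt(2) + 4)/16 - sqrt(12 - 6*sqrt(2))/16 + sqrt(4 - 2*sqrt(2))/16 + sqrt(6*sqrt(2) + 12)/16 - 3*I*sqrt(4 - 2*sqrt(2))/16 - I*sqrt(12 - 6*sqrt(2))/16 + I*sqrt(2*sqrt(2) + 4)/16 + I*sqrt(6*sqrt(2) + 12)/16.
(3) The expectation value of ZXIZ is sqrt(2)/8 + sqrt(6)/8.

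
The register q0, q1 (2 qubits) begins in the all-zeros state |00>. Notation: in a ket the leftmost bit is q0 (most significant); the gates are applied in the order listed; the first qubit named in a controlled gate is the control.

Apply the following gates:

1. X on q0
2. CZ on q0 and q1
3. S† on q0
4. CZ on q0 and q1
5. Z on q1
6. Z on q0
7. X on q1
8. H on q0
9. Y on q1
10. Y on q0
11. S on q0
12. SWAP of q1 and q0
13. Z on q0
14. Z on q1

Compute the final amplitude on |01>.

|01> carries amplitude sqrt(2)/2 in the final state.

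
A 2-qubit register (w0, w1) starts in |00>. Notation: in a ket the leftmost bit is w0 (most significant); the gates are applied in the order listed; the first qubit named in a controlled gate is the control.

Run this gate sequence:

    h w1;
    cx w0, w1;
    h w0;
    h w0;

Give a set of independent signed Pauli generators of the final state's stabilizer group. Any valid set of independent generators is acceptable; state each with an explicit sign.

The final state is stabilized by the group generated by +IX, +ZI; other independent generating sets are equally valid. Key observation: steps 3-4 multiply out to the identity, so the circuit reduces to the remaining gates.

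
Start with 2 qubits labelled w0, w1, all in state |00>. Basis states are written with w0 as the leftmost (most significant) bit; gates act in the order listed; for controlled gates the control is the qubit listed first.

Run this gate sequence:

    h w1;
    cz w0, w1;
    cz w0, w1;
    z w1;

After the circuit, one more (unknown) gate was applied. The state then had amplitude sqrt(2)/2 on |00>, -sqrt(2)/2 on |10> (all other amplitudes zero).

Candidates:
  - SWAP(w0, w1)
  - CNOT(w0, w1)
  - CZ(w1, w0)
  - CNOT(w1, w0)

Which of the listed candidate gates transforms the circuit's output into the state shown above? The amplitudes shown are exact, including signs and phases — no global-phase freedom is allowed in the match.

It was SWAP(w0, w1) that produced the state shown. Key observation: steps 2-3 multiply out to the identity, so the circuit reduces to the remaining gates.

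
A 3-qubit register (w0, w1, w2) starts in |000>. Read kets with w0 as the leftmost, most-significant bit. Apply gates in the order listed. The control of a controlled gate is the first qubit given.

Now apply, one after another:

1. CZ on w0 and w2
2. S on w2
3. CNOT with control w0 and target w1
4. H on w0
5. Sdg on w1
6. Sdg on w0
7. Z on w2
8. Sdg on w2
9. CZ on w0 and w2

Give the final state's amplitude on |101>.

|101> carries amplitude 0 in the final state.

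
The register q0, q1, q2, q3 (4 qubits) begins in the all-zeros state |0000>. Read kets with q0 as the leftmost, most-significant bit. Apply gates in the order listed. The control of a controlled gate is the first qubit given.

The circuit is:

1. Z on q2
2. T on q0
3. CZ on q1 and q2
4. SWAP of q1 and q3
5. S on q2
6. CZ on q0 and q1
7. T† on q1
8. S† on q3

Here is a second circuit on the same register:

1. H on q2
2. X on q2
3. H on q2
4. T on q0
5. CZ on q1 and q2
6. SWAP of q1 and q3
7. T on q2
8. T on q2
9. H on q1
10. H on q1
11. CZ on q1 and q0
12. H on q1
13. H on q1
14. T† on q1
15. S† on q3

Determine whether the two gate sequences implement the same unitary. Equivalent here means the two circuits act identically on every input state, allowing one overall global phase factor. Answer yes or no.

Yes, they are equivalent — the unitaries differ by at most a global phase.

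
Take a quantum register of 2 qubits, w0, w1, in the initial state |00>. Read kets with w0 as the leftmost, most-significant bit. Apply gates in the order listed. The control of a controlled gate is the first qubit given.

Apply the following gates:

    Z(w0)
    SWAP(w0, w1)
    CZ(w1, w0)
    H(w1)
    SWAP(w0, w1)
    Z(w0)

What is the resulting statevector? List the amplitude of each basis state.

After the circuit, the state carries amplitude sqrt(2)/2 on |00>, 0 on |01>, -sqrt(2)/2 on |10>, 0 on |11>.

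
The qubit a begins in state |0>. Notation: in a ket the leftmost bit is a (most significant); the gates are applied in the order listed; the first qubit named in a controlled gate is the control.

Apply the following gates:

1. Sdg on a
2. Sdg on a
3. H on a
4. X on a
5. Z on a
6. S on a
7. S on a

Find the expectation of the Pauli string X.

In the final state, X has expectation 1.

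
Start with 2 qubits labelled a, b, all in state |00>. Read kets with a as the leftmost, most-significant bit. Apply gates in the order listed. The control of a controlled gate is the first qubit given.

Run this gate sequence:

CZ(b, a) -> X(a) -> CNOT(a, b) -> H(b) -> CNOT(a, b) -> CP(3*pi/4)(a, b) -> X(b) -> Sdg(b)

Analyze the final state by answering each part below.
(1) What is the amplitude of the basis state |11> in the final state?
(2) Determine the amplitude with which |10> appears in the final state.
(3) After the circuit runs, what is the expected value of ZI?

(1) The amplitude on |11> is sqrt(2)*I/2.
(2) The amplitude on |10> is sqrt(2)*exp(3*I*pi/4)/2.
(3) In the final state, ZI has expectation -1.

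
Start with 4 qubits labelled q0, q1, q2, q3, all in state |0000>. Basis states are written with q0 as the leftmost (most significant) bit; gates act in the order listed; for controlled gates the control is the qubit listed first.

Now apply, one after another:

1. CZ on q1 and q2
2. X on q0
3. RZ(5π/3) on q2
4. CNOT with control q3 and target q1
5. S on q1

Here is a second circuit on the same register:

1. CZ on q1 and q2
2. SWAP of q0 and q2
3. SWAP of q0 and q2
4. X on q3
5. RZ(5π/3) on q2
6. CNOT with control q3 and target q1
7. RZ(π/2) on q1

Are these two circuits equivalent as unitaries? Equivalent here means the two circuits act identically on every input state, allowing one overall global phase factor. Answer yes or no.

No: there is an input state on which the two circuits produce genuinely different outputs (not merely differing by a phase).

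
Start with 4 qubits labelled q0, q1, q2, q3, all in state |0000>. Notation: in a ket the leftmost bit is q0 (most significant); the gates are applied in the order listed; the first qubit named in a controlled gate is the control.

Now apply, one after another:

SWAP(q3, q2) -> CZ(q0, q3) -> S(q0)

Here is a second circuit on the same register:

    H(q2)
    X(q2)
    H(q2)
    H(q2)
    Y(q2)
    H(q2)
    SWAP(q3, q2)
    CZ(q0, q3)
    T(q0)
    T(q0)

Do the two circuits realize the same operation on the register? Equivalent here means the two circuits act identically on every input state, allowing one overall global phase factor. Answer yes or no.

No: there is an input state on which the two circuits produce genuinely different outputs (not merely differing by a phase).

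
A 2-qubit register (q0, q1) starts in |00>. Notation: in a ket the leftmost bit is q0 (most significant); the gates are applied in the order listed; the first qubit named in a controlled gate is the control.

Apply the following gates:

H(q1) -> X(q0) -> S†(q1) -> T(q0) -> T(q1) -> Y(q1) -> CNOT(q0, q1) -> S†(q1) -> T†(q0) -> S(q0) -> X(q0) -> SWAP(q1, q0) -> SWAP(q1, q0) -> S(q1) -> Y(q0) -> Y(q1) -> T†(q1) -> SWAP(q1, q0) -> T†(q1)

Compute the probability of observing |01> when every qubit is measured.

A full measurement returns |01> with probability 1/2.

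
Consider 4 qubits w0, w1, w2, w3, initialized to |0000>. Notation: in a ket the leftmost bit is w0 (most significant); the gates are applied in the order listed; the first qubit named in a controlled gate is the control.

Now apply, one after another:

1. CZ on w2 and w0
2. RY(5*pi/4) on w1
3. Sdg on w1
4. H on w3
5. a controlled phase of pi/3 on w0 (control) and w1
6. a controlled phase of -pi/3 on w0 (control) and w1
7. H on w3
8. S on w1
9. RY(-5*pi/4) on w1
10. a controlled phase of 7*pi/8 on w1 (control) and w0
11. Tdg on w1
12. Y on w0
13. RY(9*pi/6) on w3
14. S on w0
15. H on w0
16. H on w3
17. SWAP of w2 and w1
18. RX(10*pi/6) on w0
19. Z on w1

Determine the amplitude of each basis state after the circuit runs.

After the circuit, the state carries amplitude -sqrt(6)/4 + sqrt(2)*I/4 on |0001>, sqrt(6)/4 - sqrt(2)*I/4 on |1001>, and 0 on every other basis state. Key observation: gates 2-9 undo each other exactly, leaving only the rest of the circuit to track.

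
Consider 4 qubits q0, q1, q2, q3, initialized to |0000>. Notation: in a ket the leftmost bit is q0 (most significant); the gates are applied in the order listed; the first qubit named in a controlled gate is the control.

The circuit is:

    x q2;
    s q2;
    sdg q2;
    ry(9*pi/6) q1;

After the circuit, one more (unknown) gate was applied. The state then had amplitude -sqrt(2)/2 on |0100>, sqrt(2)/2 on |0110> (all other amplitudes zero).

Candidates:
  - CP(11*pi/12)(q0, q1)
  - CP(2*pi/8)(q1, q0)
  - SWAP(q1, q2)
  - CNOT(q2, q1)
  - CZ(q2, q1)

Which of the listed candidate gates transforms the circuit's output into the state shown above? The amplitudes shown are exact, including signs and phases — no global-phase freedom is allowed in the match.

The applied gate was SWAP(q1, q2). Key observation: steps 2-3 multiply out to the identity, so the circuit reduces to the remaining gates.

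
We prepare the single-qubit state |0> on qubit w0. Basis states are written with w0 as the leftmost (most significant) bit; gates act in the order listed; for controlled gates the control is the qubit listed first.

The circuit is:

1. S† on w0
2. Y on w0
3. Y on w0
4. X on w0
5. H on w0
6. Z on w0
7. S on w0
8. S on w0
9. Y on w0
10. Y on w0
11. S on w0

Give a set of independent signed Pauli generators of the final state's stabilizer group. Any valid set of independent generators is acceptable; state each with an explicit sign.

The stabilizer group can be generated by -Y, among other valid generating sets.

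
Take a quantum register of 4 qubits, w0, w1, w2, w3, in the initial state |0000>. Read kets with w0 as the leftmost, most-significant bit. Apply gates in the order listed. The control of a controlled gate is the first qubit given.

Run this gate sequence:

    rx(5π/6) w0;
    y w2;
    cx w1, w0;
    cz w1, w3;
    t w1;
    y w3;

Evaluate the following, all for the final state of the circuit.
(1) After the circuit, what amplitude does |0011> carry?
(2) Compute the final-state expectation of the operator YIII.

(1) |0011> carries amplitude -sqrt(6)/4 + sqrt(2)/4 in the final state.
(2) The observable YIII averages to -1/2.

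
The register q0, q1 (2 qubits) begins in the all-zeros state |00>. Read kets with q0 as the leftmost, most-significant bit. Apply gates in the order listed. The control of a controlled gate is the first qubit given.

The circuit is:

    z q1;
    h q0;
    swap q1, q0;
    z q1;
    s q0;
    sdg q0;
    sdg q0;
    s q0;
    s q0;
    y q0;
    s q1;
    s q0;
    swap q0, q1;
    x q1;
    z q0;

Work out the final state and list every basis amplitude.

The resulting statevector has amplitude -sqrt(2)/2 on |00>, 0 on |01>, -sqrt(2)*I/2 on |10>, 0 on |11>.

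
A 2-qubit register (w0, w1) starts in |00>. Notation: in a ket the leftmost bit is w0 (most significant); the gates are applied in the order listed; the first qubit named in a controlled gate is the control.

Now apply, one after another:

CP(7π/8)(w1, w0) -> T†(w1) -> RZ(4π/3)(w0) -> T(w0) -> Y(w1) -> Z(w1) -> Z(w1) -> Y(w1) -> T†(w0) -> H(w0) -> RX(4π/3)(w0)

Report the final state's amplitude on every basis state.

The resulting statevector has amplitude (sqrt(2) + sqrt(6)*I)*exp(I*pi/3)/4 on |00>, 0 on |01>, (sqrt(2) + sqrt(6)*I)*exp(I*pi/3)/4 on |10>, 0 on |11>.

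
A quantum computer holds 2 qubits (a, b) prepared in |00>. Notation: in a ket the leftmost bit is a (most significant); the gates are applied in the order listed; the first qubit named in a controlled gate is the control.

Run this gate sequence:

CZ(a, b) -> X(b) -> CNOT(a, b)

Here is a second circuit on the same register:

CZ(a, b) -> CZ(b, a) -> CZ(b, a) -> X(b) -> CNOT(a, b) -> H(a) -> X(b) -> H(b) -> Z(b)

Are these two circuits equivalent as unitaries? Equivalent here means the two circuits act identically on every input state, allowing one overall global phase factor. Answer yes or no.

No: there is an input state on which the two circuits produce genuinely different outputs (not merely differing by a phase).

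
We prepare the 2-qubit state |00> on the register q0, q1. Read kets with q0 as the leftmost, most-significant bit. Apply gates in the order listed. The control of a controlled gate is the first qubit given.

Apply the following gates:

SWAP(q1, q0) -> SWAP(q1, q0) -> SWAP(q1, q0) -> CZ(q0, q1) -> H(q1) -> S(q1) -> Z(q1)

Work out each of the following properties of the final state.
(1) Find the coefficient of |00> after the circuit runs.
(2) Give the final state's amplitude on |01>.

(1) The final state's coefficient on |00> equals sqrt(2)/2. Key observation: the block from step 1 through step 2 cancels to the identity and can be dropped.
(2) |01> carries amplitude -sqrt(2)*I/2 in the final state.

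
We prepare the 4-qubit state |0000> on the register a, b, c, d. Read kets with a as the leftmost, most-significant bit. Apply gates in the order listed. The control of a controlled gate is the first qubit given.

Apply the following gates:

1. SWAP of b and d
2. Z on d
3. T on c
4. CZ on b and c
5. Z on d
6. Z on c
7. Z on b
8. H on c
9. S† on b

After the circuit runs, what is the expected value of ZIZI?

In the final state, ZIZI has expectation 0.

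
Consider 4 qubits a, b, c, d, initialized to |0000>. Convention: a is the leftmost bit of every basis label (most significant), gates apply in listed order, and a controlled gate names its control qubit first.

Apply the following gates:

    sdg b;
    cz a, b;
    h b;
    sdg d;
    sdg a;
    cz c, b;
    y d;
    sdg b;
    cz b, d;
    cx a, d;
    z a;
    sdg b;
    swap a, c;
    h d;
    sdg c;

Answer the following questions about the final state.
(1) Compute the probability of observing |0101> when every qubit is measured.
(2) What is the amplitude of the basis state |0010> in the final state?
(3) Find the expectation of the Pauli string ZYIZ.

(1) A full measurement returns |0101> with probability 1/4.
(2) The amplitude on |0010> is 0.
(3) The expectation value of ZYIZ is 0.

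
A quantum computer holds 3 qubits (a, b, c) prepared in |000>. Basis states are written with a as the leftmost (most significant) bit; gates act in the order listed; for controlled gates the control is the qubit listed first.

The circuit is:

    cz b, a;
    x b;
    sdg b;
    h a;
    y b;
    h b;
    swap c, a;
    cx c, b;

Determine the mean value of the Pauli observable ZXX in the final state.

The observable ZXX averages to 1.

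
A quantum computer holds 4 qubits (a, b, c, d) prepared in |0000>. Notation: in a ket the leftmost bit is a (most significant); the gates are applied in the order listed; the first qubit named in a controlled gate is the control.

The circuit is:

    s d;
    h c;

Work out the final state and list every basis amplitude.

After the circuit, the state carries amplitude sqrt(2)/2 on |0000>, sqrt(2)/2 on |0010>, and 0 on every other basis state.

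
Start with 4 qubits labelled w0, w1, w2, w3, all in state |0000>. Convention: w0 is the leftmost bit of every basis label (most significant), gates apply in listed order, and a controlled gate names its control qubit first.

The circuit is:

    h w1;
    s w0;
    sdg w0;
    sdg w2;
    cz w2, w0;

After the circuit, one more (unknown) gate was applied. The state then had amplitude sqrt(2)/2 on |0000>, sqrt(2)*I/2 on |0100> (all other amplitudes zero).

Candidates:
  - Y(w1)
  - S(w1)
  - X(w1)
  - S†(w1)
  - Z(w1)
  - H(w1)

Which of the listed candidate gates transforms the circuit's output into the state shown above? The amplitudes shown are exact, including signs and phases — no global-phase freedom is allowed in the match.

The applied gate was S(w1). Key observation: gates 2-3 undo each other exactly, leaving only the rest of the circuit to track.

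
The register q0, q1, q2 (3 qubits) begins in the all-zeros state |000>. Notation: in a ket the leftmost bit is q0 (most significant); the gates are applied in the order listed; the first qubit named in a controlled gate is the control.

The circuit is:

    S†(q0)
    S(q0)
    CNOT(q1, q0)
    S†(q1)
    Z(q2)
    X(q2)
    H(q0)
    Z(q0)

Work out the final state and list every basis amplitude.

The final amplitudes are sqrt(2)/2 on |001>, -sqrt(2)/2 on |101>, and 0 on every other basis state.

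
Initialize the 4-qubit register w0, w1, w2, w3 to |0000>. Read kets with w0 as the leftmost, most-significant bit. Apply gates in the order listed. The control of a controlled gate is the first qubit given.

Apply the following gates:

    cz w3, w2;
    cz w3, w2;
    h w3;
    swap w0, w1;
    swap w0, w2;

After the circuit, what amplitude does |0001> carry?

The amplitude on |0001> is sqrt(2)/2. Key observation: steps 1-2 multiply out to the identity, so the circuit reduces to the remaining gates.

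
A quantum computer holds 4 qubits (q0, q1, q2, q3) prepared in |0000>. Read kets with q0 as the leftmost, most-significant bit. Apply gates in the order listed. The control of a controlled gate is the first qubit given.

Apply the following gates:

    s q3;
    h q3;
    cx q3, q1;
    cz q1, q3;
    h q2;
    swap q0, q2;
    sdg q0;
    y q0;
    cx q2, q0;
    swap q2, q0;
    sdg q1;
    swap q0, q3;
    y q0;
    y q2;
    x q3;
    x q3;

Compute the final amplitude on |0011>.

The final state's coefficient on |0011> equals 0. Key observation: gates 15-16 undo each other exactly, leaving only the rest of the circuit to track.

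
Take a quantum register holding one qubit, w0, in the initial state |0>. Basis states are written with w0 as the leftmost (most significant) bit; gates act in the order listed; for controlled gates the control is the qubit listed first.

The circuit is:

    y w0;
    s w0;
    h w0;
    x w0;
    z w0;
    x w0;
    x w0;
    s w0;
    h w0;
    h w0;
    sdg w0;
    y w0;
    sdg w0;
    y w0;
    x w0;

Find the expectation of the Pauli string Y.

The expectation value of Y is -1. Key observation: gates 9-10 undo each other exactly, leaving only the rest of the circuit to track.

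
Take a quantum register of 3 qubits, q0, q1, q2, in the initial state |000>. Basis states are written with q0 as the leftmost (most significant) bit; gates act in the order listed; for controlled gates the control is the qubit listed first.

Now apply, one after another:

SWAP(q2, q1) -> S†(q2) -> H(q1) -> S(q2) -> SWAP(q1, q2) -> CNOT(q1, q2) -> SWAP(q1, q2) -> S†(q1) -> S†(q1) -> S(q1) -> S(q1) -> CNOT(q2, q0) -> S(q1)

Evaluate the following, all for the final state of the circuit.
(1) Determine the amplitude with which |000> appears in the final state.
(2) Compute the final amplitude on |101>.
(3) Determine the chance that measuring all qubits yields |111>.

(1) The amplitude on |000> is sqrt(2)/2.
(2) |101> carries amplitude 0 in the final state.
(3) A full measurement returns |111> with probability 0.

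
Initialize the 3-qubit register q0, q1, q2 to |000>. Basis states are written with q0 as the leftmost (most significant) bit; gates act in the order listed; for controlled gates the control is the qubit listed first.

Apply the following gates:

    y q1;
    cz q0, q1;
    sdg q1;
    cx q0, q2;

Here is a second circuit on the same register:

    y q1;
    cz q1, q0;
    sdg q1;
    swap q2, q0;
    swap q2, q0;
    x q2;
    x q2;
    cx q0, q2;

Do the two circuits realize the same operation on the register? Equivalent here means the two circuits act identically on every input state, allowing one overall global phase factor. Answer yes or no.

Yes: on every input state the two circuits agree up to one overall phase factor.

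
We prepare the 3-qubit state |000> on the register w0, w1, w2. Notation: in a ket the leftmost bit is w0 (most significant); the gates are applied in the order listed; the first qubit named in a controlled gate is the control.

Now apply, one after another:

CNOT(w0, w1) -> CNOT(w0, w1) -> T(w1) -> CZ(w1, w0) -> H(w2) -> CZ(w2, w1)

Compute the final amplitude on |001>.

The amplitude on |001> is sqrt(2)/2. Key observation: the block from step 1 through step 2 cancels to the identity and can be dropped.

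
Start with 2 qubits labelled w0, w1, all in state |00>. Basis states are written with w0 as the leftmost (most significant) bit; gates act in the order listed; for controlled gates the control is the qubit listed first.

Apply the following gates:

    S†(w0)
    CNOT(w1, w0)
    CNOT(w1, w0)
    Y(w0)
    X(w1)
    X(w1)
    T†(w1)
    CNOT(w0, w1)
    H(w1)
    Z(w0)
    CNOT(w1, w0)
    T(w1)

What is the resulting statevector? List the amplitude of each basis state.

After the circuit, the state carries amplitude 0 on |00>, sqrt(2)*exp(3*I*pi/4)/2 on |01>, -sqrt(2)*I/2 on |10>, 0 on |11>.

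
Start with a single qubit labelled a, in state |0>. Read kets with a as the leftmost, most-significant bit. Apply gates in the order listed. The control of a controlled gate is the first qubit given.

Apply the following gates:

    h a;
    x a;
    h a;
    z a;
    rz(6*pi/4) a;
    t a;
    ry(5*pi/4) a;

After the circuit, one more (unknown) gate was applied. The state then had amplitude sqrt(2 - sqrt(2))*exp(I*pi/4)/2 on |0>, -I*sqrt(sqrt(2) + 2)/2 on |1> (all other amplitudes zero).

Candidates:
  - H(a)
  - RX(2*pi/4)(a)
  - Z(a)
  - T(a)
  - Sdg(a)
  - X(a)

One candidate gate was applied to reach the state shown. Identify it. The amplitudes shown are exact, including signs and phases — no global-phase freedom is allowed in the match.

It was T(a) that produced the state shown. Key observation: gates 1-4 undo each other exactly, leaving only the rest of the circuit to track.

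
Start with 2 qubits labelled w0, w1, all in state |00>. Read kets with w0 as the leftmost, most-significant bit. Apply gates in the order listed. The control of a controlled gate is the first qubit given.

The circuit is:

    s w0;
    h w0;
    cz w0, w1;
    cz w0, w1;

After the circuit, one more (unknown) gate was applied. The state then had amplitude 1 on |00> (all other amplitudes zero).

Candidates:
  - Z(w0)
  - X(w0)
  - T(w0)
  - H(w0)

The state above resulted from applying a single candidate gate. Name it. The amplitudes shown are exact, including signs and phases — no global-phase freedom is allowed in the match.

The applied gate was H(w0). Key observation: steps 3-4 multiply out to the identity, so the circuit reduces to the remaining gates.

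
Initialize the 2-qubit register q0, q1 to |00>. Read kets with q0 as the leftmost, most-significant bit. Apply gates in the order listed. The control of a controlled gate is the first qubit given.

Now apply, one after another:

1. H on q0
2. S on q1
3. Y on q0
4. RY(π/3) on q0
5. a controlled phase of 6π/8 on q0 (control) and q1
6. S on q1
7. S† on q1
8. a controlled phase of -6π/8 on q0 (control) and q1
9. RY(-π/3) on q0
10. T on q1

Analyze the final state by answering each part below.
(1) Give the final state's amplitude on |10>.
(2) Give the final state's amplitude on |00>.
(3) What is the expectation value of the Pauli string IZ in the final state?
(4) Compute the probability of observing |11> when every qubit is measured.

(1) The amplitude on |10> is sqrt(2)*I/2. Key observation: steps 4-9 multiply out to the identity, so the circuit reduces to the remaining gates.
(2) The final state's coefficient on |00> equals -sqrt(2)*I/2.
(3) In the final state, IZ has expectation 1.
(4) Outcome |11> occurs with probability 0.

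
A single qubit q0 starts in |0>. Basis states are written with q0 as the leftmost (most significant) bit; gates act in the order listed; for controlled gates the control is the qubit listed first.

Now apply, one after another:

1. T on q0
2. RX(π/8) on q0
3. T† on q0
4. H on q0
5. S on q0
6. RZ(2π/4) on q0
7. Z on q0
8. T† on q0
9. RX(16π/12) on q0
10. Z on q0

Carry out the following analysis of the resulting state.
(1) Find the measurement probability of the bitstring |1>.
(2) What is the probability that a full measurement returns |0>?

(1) A full measurement returns |1> with probability sin(pi/16)**2/2 + sqrt(3)*sin(pi/16)*cos(pi/16)/4 + cos(pi/16)**2/2 - sqrt(3)*exp(I*pi/4)*cos(pi/16)**2/8 - 3*exp(I*pi/4)*sin(pi/16)*cos(pi/16)/8 - I*exp(I*pi/4)*sin(pi/16)*cos(pi/16)/8 - sqrt(3)*I*exp(I*pi/4)*sin(pi/16)**2/8 + sqrt(3)*I*exp(-I*pi/4)*sin(pi/16)**2/8 + I*exp(-I*pi/4)*sin(pi/16)*cos(pi/16)/8 - 3*exp(-I*pi/4)*sin(pi/16)*cos(pi/16)/8 - sqrt(3)*exp(-I*pi/4)*cos(pi/16)**2/8.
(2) The probability of measuring |0> is -sqrt(3)*sin(pi/16)*cos(pi/16)/4 + sin(pi/16)**2/2 + cos(pi/16)**2/2 + sqrt(3)*exp(-I*pi/4)*cos(pi/16)**2/8 - 3*I*exp(I*pi/4)*sin(pi/16)*cos(pi/16)/8 - exp(I*pi/4)*sin(pi/16)*cos(pi/16)/8 - sqrt(3)*I*exp(-I*pi/4)*sin(pi/16)**2/8 + sqrt(3)*I*exp(I*pi/4)*sin(pi/16)**2/8 - exp(-I*pi/4)*sin(pi/16)*cos(pi/16)/8 + 3*I*exp(-I*pi/4)*sin(pi/16)*cos(pi/16)/8 + sqrt(3)*exp(I*pi/4)*cos(pi/16)**2/8.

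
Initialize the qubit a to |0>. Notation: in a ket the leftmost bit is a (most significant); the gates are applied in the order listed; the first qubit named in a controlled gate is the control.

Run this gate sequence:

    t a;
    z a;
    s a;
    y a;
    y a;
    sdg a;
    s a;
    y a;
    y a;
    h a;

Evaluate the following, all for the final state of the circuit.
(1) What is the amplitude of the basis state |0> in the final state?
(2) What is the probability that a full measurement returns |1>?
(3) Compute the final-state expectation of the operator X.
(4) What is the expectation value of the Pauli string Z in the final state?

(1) |0> carries amplitude sqrt(2)/2 in the final state. Key observation: the block from step 4 through step 9 cancels to the identity and can be dropped.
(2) The probability of measuring |1> is 1/2.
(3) The observable X averages to 1.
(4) The observable Z averages to 0.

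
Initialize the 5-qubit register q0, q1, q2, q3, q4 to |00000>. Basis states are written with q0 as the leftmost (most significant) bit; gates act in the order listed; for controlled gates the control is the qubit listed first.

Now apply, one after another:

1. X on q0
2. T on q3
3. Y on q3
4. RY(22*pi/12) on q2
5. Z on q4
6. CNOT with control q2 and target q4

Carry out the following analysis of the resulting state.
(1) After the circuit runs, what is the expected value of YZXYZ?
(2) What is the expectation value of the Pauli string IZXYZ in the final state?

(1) The observable YZXYZ averages to 0.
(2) The expectation value of IZXYZ is 0.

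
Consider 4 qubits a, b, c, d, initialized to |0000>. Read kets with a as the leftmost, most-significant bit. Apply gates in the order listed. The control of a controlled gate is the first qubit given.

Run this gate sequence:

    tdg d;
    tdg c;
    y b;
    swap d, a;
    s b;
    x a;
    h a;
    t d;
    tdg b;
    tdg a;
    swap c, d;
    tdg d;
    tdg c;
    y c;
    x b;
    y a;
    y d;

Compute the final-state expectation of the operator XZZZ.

In the final state, XZZZ has expectation sqrt(2)/2.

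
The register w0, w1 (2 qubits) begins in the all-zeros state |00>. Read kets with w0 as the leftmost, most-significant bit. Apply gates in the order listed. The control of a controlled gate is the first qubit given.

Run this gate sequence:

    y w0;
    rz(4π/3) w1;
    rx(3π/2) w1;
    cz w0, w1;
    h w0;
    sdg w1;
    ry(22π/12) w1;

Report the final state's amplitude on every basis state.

After the circuit, the state carries amplitude -sqrt(2)*exp(5*I*pi/6)/4 on |00>, sqrt(6)*exp(5*I*pi/6)/4 on |01>, sqrt(2)*exp(5*I*pi/6)/4 on |10>, -sqrt(6)*exp(5*I*pi/6)/4 on |11>.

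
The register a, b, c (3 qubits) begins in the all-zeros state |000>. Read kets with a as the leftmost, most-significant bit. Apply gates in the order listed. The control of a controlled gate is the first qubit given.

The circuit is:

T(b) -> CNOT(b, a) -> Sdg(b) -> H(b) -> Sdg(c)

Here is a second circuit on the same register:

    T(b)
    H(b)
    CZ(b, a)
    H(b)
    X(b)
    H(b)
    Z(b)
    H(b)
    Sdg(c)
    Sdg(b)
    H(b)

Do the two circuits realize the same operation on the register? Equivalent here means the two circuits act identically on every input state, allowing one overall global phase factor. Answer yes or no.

No — the two circuits implement different unitaries, even allowing a global phase.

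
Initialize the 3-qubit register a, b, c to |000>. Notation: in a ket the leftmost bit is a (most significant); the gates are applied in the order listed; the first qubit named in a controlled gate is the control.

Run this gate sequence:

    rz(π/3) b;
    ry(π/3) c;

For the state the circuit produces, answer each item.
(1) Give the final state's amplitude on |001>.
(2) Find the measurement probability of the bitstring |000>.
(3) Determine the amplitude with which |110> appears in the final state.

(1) |001> carries amplitude -exp(5*I*pi/6)/2 in the final state.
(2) The probability of measuring |000> is 3/4.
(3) The final state's coefficient on |110> equals 0.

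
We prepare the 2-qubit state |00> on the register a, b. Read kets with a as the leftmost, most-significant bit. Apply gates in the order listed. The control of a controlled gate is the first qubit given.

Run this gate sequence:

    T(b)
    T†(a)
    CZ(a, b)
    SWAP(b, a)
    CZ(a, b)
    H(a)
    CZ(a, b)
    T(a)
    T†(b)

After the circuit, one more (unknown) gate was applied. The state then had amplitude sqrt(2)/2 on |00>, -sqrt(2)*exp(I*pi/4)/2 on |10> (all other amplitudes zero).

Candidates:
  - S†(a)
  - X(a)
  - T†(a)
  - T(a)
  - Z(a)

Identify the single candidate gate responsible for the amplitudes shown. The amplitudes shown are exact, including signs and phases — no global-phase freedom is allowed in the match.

The applied gate was Z(a).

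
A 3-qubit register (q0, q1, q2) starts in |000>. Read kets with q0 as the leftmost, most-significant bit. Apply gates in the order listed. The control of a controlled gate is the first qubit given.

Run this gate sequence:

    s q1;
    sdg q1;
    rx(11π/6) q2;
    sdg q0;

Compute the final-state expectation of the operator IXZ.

The observable IXZ averages to 0.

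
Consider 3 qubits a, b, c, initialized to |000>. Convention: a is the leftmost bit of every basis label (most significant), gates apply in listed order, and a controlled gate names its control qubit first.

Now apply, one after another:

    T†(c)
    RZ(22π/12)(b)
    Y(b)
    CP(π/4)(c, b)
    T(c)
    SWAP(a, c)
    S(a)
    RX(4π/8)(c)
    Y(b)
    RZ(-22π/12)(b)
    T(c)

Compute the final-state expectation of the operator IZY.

In the final state, IZY has expectation -sqrt(2)/2.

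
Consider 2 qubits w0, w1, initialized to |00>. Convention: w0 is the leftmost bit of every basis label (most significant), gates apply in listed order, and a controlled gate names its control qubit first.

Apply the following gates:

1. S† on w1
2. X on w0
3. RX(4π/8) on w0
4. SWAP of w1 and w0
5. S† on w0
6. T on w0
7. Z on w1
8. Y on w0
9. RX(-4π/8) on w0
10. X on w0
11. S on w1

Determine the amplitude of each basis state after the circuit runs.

After the circuit, the state carries amplitude 1/2 on |00>, 1/2 on |01>, I/2 on |10>, I/2 on |11>.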